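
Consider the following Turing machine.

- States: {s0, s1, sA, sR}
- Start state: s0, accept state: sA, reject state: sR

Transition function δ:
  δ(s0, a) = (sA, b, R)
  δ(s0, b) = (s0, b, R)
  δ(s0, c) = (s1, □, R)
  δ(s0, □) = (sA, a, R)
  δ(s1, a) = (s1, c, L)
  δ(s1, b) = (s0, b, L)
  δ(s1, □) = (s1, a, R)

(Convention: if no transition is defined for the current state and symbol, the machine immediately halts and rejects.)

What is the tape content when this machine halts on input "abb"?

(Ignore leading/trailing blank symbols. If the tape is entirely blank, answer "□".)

Execution trace:
Initial: [s0]abb
Step 1: δ(s0, a) = (sA, b, R) → b[sA]bb

The machine reaches the accept state sA and halts.

Final tape (ignoring leading/trailing blanks): bbb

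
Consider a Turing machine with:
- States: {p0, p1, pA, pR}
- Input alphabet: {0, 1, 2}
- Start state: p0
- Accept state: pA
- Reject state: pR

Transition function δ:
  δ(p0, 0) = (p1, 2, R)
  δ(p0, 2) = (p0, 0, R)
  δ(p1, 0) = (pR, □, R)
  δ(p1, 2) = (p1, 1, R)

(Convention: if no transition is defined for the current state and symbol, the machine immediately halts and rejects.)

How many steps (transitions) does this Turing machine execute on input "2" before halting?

Execution trace:
Initial: [p0]2
Step 1: δ(p0, 2) = (p0, 0, R) → 0[p0]□

No transition is defined for δ(p0, □). By convention the machine halts and rejects.

The machine executed 1 step before halting.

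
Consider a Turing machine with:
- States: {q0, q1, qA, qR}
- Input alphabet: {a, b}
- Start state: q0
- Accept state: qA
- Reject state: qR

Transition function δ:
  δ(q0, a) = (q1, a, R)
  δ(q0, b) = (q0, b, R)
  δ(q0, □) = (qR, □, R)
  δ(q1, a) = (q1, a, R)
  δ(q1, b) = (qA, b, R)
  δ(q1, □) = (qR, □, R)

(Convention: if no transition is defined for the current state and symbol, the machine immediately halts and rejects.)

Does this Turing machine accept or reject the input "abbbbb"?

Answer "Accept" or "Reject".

Execution trace:
Initial: [q0]abbbbb
Step 1: δ(q0, a) = (q1, a, R) → a[q1]bbbbb
Step 2: δ(q1, b) = (qA, b, R) → ab[qA]bbbb

The machine reaches the accept state qA and halts.

Answer: Accept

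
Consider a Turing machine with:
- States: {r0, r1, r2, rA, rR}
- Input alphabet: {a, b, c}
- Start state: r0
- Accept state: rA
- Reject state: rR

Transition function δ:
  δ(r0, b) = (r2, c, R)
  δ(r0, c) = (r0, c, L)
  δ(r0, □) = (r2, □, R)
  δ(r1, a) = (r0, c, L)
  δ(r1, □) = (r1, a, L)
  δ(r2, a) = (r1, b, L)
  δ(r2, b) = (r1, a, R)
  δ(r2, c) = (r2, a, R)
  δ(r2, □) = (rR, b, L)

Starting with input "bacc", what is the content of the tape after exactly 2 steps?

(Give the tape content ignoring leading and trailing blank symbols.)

Execution trace:
Initial: [r0]bacc
Step 1: δ(r0, b) = (r2, c, R) → c[r2]acc
Step 2: δ(r2, a) = (r1, b, L) → [r1]cbcc

No transition is defined for δ(r1, c). By convention the machine halts and rejects.

After 2 steps, the tape (ignoring leading/trailing blanks) is: cbcc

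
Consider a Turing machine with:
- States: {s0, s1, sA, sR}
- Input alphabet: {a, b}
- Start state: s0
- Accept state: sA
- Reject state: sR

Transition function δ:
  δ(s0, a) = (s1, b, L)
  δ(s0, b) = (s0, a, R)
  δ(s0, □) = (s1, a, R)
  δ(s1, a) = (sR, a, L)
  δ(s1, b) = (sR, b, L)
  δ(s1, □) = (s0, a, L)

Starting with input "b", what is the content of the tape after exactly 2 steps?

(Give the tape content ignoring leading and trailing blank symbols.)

Execution trace:
Initial: [s0]b
Step 1: δ(s0, b) = (s0, a, R) → a[s0]□
Step 2: δ(s0, □) = (s1, a, R) → aa[s1]□

After 2 steps, the tape (ignoring leading/trailing blanks) is: aa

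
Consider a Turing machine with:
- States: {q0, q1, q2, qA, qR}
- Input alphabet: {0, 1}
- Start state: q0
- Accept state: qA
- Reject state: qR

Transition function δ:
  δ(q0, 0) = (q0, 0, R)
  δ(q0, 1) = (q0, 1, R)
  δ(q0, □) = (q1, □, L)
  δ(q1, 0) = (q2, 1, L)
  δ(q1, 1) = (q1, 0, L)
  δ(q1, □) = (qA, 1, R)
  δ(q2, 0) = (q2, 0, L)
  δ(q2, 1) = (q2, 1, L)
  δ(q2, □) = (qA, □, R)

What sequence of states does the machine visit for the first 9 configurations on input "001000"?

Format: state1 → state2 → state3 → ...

Execution trace:
Initial: [q0]001000
Step 1: δ(q0, 0) = (q0, 0, R) → 0[q0]01000
Step 2: δ(q0, 0) = (q0, 0, R) → 00[q0]1000
Step 3: δ(q0, 1) = (q0, 1, R) → 001[q0]000
Step 4: δ(q0, 0) = (q0, 0, R) → 0010[q0]00
Step 5: δ(q0, 0) = (q0, 0, R) → 00100[q0]0
Step 6: δ(q0, 0) = (q0, 0, R) → 001000[q0]□
Step 7: δ(q0, □) = (q1, □, L) → 00100[q1]0□
Step 8: δ(q1, 0) = (q2, 1, L) → 0010[q2]01□

State sequence: q0 → q0 → q0 → q0 → q0 → q0 → q0 → q1 → q2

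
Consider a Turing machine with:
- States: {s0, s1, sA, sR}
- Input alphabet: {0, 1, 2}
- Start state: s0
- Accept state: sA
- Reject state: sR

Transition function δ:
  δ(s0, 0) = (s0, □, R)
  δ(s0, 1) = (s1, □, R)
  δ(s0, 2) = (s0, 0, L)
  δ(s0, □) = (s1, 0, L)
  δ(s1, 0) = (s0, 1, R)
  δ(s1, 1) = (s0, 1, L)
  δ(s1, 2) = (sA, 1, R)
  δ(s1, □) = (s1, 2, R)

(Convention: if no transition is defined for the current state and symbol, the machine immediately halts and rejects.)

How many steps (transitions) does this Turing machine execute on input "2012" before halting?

Execution trace:
Initial: [s0]2012
Step 1: δ(s0, 2) = (s0, 0, L) → [s0]□0012
Step 2: δ(s0, □) = (s1, 0, L) → [s1]□00012
Step 3: δ(s1, □) = (s1, 2, R) → 2[s1]00012
Step 4: δ(s1, 0) = (s0, 1, R) → 21[s0]0012
Step 5: δ(s0, 0) = (s0, □, R) → 21□[s0]012
Step 6: δ(s0, 0) = (s0, □, R) → 21□□[s0]12
Step 7: δ(s0, 1) = (s1, □, R) → 21□□□[s1]2
Step 8: δ(s1, 2) = (sA, 1, R) → 21□□□1[sA]□

The machine reaches the accept state sA and halts.

The machine executed 8 steps before halting.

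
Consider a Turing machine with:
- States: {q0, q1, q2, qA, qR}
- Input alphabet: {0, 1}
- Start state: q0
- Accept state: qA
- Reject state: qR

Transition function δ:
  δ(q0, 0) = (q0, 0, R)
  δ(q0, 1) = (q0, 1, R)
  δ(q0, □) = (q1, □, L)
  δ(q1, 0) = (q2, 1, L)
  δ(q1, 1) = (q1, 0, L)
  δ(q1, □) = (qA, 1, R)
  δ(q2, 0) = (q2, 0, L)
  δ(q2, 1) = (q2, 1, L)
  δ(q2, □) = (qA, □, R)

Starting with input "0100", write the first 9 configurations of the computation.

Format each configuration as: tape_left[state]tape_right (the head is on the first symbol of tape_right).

Transitions applied:
Step 1: δ(q0, 0) = (q0, 0, R)
Step 2: δ(q0, 1) = (q0, 1, R)
Step 3: δ(q0, 0) = (q0, 0, R)
Step 4: δ(q0, 0) = (q0, 0, R)
Step 5: δ(q0, □) = (q1, □, L)
Step 6: δ(q1, 0) = (q2, 1, L)
Step 7: δ(q2, 0) = (q2, 0, L)
Step 8: δ(q2, 1) = (q2, 1, L)

The first 9 configurations are:
[q0]0100 ⊢ 0[q0]100 ⊢ 01[q0]00 ⊢ 010[q0]0 ⊢ 0100[q0]□ ⊢ 010[q1]0□ ⊢ 01[q2]01□ ⊢ 0[q2]101□ ⊢ [q2]0101□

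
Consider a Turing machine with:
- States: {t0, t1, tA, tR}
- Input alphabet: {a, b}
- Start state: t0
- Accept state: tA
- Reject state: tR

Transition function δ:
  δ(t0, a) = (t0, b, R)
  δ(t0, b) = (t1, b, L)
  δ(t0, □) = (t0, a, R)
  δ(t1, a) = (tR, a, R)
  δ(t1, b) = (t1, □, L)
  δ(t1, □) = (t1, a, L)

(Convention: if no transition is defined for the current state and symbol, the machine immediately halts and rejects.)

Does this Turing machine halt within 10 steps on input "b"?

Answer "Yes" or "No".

Execution trace:
Initial: [t0]b
Step 1: δ(t0, b) = (t1, b, L) → [t1]□b
Step 2: δ(t1, □) = (t1, a, L) → [t1]□ab
Step 3: δ(t1, □) = (t1, a, L) → [t1]□aab
Step 4: δ(t1, □) = (t1, a, L) → [t1]□aaab
Step 5: δ(t1, □) = (t1, a, L) → [t1]□aaaab
Step 6: δ(t1, □) = (t1, a, L) → [t1]□aaaaab
Step 7: δ(t1, □) = (t1, a, L) → [t1]□aaaaaab
Step 8: δ(t1, □) = (t1, a, L) → [t1]□aaaaaaab
Step 9: δ(t1, □) = (t1, a, L) → [t1]□aaaaaaaab
Step 10: δ(t1, □) = (t1, a, L) → [t1]□aaaaaaaaab

The machine has not reached a halting state after 10 steps.
The machine did not halt within the 10-step bound.

Answer: No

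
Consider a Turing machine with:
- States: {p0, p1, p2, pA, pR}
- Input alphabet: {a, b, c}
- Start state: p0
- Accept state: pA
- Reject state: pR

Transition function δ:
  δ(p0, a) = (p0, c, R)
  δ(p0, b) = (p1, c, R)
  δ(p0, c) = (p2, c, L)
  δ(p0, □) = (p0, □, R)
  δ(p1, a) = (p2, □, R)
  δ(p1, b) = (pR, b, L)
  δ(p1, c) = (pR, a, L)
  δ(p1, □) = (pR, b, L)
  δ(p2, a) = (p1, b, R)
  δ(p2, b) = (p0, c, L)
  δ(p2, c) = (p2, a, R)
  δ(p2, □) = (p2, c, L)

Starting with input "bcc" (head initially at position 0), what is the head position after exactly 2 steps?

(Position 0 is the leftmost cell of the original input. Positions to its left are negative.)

Execution trace (head position shown):
Step 0: [p0]bcc  (head at position 0)
Step 1: move right → c[p1]cc  (head at position 1)
Step 2: move left → [pR]cac  (head at position 0)

After 2 steps, the head is at position 0.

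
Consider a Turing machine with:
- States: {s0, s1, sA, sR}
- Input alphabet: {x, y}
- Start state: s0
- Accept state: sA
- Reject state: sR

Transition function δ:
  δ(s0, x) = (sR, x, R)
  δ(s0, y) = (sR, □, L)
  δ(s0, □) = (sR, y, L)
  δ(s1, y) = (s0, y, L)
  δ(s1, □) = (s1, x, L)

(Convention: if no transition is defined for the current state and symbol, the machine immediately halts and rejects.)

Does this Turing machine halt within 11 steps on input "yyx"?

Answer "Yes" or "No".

Execution trace:
Initial: [s0]yyx
Step 1: δ(s0, y) = (sR, □, L) → [sR]□□yx

The machine reaches the reject state sR and halts.
The machine halted after 1 step (within the 11-step bound).

Answer: Yes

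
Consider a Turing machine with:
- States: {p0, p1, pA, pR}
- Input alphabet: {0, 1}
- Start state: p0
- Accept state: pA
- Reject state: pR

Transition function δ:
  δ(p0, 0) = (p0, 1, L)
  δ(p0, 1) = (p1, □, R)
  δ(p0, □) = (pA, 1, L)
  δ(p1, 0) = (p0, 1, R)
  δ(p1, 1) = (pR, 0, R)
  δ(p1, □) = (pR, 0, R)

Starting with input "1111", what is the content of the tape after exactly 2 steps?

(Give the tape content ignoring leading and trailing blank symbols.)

Execution trace:
Initial: [p0]1111
Step 1: δ(p0, 1) = (p1, □, R) → □[p1]111
Step 2: δ(p1, 1) = (pR, 0, R) → □0[pR]11

The machine reaches the reject state pR and halts.

After 2 steps, the tape (ignoring leading/trailing blanks) is: 011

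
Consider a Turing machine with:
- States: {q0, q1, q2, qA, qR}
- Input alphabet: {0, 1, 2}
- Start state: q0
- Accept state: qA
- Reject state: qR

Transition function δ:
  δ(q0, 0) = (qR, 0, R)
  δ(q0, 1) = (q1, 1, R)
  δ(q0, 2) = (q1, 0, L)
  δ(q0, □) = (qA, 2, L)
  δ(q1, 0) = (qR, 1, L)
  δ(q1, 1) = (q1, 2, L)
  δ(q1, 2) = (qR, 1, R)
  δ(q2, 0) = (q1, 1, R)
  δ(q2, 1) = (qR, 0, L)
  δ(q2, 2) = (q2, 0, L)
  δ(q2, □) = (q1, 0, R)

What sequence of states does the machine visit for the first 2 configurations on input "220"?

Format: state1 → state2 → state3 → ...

Execution trace:
Initial: [q0]220
Step 1: δ(q0, 2) = (q1, 0, L) → [q1]□020

No transition is defined for δ(q1, □). By convention the machine halts and rejects.

State sequence: q0 → q1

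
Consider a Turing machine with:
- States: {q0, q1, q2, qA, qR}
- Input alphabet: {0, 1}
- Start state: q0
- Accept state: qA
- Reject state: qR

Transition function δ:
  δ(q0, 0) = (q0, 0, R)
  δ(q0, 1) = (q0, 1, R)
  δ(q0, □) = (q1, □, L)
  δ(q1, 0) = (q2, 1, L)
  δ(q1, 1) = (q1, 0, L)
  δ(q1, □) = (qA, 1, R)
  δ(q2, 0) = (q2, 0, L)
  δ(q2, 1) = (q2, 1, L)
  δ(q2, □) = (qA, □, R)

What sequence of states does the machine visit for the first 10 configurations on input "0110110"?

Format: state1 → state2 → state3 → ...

Execution trace:
Initial: [q0]0110110
Step 1: δ(q0, 0) = (q0, 0, R) → 0[q0]110110
Step 2: δ(q0, 1) = (q0, 1, R) → 01[q0]10110
Step 3: δ(q0, 1) = (q0, 1, R) → 011[q0]0110
Step 4: δ(q0, 0) = (q0, 0, R) → 0110[q0]110
Step 5: δ(q0, 1) = (q0, 1, R) → 01101[q0]10
Step 6: δ(q0, 1) = (q0, 1, R) → 011011[q0]0
Step 7: δ(q0, 0) = (q0, 0, R) → 0110110[q0]□
Step 8: δ(q0, □) = (q1, □, L) → 011011[q1]0□
Step 9: δ(q1, 0) = (q2, 1, L) → 01101[q2]11□

State sequence: q0 → q0 → q0 → q0 → q0 → q0 → q0 → q0 → q1 → q2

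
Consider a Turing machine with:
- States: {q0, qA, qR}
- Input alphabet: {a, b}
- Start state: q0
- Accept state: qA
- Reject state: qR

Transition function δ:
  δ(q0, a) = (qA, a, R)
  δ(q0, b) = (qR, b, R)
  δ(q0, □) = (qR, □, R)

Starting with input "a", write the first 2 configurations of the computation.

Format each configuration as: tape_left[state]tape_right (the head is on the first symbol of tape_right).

Transitions applied:
Step 1: δ(q0, a) = (qA, a, R)

The first 2 configurations are:
[q0]a ⊢ a[qA]□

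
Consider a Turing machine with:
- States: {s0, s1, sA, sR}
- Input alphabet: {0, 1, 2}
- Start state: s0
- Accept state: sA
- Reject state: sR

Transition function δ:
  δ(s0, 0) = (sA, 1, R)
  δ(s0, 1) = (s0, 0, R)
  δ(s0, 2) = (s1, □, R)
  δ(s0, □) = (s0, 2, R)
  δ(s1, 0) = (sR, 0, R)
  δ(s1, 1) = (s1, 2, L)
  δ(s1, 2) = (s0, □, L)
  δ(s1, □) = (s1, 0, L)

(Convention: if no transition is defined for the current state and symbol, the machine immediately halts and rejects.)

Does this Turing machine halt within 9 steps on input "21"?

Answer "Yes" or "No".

Execution trace:
Initial: [s0]21
Step 1: δ(s0, 2) = (s1, □, R) → □[s1]1
Step 2: δ(s1, 1) = (s1, 2, L) → [s1]□2
Step 3: δ(s1, □) = (s1, 0, L) → [s1]□02
Step 4: δ(s1, □) = (s1, 0, L) → [s1]□002
Step 5: δ(s1, □) = (s1, 0, L) → [s1]□0002
Step 6: δ(s1, □) = (s1, 0, L) → [s1]□00002
Step 7: δ(s1, □) = (s1, 0, L) → [s1]□000002
Step 8: δ(s1, □) = (s1, 0, L) → [s1]□0000002
Step 9: δ(s1, □) = (s1, 0, L) → [s1]□00000002

The machine has not reached a halting state after 9 steps.
The machine did not halt within the 9-step bound.

Answer: No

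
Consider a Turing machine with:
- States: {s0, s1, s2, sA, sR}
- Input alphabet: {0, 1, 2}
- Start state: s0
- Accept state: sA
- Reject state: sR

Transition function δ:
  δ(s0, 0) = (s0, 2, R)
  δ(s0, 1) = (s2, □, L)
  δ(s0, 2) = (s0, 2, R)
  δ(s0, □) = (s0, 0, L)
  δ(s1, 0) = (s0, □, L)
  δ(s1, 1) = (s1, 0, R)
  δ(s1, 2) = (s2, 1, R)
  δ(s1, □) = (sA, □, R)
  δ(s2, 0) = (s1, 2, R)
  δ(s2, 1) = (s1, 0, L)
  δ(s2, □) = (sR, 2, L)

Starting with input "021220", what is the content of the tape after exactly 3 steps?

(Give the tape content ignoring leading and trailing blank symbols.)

Execution trace:
Initial: [s0]021220
Step 1: δ(s0, 0) = (s0, 2, R) → 2[s0]21220
Step 2: δ(s0, 2) = (s0, 2, R) → 22[s0]1220
Step 3: δ(s0, 1) = (s2, □, L) → 2[s2]2□220

No transition is defined for δ(s2, 2). By convention the machine halts and rejects.

After 3 steps, the tape (ignoring leading/trailing blanks) is: 22□220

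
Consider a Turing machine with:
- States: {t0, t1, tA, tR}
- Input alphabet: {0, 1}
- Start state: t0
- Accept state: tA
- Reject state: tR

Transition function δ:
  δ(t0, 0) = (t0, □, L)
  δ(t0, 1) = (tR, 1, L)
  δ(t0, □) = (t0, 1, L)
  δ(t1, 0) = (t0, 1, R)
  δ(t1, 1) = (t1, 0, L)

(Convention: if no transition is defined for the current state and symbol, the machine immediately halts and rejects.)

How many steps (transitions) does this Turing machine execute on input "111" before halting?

Execution trace:
Initial: [t0]111
Step 1: δ(t0, 1) = (tR, 1, L) → [tR]□111

The machine reaches the reject state tR and halts.

The machine executed 1 step before halting.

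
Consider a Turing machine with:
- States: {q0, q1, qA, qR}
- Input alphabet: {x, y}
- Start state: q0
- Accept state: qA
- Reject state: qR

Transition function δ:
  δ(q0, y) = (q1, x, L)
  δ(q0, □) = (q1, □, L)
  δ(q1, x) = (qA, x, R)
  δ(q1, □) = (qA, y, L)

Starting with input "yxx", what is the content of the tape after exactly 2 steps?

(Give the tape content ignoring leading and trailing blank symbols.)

Execution trace:
Initial: [q0]yxx
Step 1: δ(q0, y) = (q1, x, L) → [q1]□xxx
Step 2: δ(q1, □) = (qA, y, L) → [qA]□yxxx

The machine reaches the accept state qA and halts.

After 2 steps, the tape (ignoring leading/trailing blanks) is: yxxx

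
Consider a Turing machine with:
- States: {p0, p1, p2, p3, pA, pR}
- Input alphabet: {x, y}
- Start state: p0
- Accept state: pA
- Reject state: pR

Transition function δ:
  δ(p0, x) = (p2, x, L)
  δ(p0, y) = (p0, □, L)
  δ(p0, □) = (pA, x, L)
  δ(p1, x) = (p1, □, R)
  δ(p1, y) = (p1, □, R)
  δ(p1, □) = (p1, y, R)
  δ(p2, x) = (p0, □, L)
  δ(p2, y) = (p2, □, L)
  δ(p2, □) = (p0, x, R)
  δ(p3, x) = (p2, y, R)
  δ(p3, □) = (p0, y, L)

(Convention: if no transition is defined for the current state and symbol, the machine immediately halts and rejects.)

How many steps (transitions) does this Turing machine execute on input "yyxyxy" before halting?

Execution trace:
Initial: [p0]yyxyxy
Step 1: δ(p0, y) = (p0, □, L) → [p0]□□yxyxy
Step 2: δ(p0, □) = (pA, x, L) → [pA]□x□yxyxy

The machine reaches the accept state pA and halts.

The machine executed 2 steps before halting.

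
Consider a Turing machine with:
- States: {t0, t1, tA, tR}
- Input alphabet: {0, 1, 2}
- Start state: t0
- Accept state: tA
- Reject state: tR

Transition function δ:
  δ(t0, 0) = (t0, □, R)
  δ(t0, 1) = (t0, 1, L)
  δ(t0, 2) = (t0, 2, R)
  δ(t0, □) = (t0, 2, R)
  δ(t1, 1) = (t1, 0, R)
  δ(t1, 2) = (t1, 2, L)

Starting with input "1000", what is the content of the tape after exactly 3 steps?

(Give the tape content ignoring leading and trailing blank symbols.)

Execution trace:
Initial: [t0]1000
Step 1: δ(t0, 1) = (t0, 1, L) → [t0]□1000
Step 2: δ(t0, □) = (t0, 2, R) → 2[t0]1000
Step 3: δ(t0, 1) = (t0, 1, L) → [t0]21000

After 3 steps, the tape (ignoring leading/trailing blanks) is: 21000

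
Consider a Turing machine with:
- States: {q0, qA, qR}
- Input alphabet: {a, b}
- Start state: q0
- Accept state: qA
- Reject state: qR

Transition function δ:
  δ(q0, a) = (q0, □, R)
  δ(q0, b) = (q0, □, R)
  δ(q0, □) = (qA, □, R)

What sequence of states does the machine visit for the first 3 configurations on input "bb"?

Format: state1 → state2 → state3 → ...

Execution trace:
Initial: [q0]bb
Step 1: δ(q0, b) = (q0, □, R) → □[q0]b
Step 2: δ(q0, b) = (q0, □, R) → □□[q0]□

State sequence: q0 → q0 → q0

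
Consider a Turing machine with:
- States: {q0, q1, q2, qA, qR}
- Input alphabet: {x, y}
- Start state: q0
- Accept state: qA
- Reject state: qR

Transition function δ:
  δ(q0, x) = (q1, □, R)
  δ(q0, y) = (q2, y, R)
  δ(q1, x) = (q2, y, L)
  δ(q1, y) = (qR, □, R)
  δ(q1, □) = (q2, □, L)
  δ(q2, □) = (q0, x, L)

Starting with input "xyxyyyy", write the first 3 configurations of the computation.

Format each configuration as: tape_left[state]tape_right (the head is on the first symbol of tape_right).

Transitions applied:
Step 1: δ(q0, x) = (q1, □, R)
Step 2: δ(q1, y) = (qR, □, R)

The first 3 configurations are:
[q0]xyxyyyy ⊢ □[q1]yxyyyy ⊢ □□[qR]xyyyy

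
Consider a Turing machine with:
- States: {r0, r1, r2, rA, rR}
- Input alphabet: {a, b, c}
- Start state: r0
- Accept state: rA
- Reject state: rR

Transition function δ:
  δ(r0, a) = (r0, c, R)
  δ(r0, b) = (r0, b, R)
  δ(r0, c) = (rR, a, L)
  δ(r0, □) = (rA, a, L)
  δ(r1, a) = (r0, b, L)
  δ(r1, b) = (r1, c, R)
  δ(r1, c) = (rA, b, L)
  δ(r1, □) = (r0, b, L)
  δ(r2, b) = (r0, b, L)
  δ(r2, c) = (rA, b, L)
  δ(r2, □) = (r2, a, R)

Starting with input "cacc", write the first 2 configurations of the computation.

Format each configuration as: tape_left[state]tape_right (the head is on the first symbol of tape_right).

Transitions applied:
Step 1: δ(r0, c) = (rR, a, L)

The first 2 configurations are:
[r0]cacc ⊢ [rR]□aacc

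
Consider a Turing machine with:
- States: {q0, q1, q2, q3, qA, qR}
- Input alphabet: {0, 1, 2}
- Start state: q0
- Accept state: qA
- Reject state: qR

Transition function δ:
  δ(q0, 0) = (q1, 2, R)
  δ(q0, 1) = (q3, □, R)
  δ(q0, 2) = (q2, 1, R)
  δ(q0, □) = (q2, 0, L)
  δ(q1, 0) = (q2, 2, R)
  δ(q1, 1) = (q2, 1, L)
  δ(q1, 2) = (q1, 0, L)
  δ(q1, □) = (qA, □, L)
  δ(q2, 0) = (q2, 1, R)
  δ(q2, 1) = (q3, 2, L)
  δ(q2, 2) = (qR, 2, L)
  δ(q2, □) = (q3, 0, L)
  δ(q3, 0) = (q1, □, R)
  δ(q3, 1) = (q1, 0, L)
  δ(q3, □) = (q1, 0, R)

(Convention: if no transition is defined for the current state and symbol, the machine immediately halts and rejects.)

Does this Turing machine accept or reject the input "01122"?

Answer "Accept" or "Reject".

Execution trace:
Initial: [q0]01122
Step 1: δ(q0, 0) = (q1, 2, R) → 2[q1]1122
Step 2: δ(q1, 1) = (q2, 1, L) → [q2]21122
Step 3: δ(q2, 2) = (qR, 2, L) → [qR]□21122

The machine reaches the reject state qR and halts.

Answer: Reject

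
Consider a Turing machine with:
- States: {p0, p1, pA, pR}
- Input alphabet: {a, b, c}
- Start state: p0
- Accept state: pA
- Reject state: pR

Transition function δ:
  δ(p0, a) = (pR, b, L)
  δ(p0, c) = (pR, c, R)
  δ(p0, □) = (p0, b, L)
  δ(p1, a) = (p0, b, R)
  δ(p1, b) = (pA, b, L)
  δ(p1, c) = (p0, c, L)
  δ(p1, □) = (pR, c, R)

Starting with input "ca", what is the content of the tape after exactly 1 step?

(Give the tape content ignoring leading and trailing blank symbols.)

Execution trace:
Initial: [p0]ca
Step 1: δ(p0, c) = (pR, c, R) → c[pR]a

The machine reaches the reject state pR and halts.

After 1 step, the tape (ignoring leading/trailing blanks) is: ca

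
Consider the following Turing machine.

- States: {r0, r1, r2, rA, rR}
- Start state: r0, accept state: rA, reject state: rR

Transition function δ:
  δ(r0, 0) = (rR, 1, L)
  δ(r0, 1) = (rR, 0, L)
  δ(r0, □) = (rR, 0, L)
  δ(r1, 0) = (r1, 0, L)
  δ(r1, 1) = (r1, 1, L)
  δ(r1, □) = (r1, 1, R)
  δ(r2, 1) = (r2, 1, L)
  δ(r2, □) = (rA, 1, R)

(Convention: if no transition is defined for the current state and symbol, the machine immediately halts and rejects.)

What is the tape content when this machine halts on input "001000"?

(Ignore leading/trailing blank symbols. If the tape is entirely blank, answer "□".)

Execution trace:
Initial: [r0]001000
Step 1: δ(r0, 0) = (rR, 1, L) → [rR]□101000

The machine reaches the reject state rR and halts.

Final tape (ignoring leading/trailing blanks): 101000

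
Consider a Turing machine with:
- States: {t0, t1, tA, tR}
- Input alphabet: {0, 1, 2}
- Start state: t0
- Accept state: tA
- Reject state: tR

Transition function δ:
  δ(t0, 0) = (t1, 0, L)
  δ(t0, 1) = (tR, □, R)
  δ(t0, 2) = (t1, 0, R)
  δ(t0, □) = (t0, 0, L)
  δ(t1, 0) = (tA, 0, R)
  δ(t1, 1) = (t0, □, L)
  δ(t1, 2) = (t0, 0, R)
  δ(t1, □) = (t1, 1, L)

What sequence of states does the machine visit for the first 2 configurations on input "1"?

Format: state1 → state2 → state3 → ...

Execution trace:
Initial: [t0]1
Step 1: δ(t0, 1) = (tR, □, R) → □[tR]□

The machine reaches the reject state tR and halts.

State sequence: t0 → tR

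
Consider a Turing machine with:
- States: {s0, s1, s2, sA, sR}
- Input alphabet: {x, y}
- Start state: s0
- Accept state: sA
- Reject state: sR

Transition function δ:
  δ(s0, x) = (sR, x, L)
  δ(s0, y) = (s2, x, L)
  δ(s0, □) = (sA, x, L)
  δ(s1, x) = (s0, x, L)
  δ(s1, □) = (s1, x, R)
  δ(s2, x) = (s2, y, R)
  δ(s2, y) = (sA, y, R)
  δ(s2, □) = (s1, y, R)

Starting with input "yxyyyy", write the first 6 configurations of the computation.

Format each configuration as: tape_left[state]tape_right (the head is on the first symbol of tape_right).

Transitions applied:
Step 1: δ(s0, y) = (s2, x, L)
Step 2: δ(s2, □) = (s1, y, R)
Step 3: δ(s1, x) = (s0, x, L)
Step 4: δ(s0, y) = (s2, x, L)
Step 5: δ(s2, □) = (s1, y, R)

The first 6 configurations are:
[s0]yxyyyy ⊢ [s2]□xxyyyy ⊢ y[s1]xxyyyy ⊢ [s0]yxxyyyy ⊢ [s2]□xxxyyyy ⊢ y[s1]xxxyyyy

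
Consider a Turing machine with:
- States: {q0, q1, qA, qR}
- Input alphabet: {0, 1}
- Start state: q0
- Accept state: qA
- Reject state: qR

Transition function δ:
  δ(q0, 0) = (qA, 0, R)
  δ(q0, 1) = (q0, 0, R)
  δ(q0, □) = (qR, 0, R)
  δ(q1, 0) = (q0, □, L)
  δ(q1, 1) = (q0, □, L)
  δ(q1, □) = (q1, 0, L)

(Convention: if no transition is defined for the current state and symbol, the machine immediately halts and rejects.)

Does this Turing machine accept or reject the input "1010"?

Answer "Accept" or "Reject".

Execution trace:
Initial: [q0]1010
Step 1: δ(q0, 1) = (q0, 0, R) → 0[q0]010
Step 2: δ(q0, 0) = (qA, 0, R) → 00[qA]10

The machine reaches the accept state qA and halts.

Answer: Accept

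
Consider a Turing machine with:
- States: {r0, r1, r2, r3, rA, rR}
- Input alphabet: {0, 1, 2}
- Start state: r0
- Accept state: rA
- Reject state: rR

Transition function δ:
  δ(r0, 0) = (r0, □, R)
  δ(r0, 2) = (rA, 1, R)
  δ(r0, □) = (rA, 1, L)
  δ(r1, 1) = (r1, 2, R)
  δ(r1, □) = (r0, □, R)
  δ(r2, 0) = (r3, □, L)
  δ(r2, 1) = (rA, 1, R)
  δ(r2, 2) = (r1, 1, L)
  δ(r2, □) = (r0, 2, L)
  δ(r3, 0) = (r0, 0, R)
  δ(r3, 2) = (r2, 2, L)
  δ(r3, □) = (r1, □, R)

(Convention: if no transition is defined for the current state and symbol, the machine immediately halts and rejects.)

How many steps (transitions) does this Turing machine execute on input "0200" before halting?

Execution trace:
Initial: [r0]0200
Step 1: δ(r0, 0) = (r0, □, R) → □[r0]200
Step 2: δ(r0, 2) = (rA, 1, R) → □1[rA]00

The machine reaches the accept state rA and halts.

The machine executed 2 steps before halting.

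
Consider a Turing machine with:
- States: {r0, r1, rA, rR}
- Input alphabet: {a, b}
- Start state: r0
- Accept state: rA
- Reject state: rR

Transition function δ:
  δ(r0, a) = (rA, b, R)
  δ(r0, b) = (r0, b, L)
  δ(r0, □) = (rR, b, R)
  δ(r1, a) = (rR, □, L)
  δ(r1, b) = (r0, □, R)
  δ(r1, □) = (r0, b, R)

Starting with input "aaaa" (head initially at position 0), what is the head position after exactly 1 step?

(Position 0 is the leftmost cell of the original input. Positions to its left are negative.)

Execution trace (head position shown):
Step 0: [r0]aaaa  (head at position 0)
Step 1: move right → b[rA]aaa  (head at position 1)

After 1 step, the head is at position 1.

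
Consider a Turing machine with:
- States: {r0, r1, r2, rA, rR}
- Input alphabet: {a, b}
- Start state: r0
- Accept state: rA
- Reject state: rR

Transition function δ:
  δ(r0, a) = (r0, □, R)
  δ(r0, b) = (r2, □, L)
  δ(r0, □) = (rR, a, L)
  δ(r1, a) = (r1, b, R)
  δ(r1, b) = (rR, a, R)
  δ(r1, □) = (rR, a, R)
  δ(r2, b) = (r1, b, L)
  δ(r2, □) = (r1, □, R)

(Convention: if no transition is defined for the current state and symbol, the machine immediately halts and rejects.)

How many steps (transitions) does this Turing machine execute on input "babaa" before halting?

Execution trace:
Initial: [r0]babaa
Step 1: δ(r0, b) = (r2, □, L) → [r2]□□abaa
Step 2: δ(r2, □) = (r1, □, R) → □[r1]□abaa
Step 3: δ(r1, □) = (rR, a, R) → □a[rR]abaa

The machine reaches the reject state rR and halts.

The machine executed 3 steps before halting.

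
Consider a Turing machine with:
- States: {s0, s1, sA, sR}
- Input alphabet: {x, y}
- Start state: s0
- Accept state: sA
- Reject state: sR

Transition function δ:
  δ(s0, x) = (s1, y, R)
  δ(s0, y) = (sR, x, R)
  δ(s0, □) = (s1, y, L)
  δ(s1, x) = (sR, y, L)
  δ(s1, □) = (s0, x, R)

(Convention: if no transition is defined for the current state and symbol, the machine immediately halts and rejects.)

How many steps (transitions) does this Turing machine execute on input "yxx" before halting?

Execution trace:
Initial: [s0]yxx
Step 1: δ(s0, y) = (sR, x, R) → x[sR]xx

The machine reaches the reject state sR and halts.

The machine executed 1 step before halting.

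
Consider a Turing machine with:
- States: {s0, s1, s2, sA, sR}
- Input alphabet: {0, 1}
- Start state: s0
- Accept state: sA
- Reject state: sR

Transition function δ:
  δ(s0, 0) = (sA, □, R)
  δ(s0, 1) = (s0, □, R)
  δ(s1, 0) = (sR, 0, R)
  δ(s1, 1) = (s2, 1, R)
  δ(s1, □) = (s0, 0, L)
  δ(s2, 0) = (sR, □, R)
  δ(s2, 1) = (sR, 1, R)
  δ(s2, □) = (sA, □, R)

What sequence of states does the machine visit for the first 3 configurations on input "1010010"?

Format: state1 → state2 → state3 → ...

Execution trace:
Initial: [s0]1010010
Step 1: δ(s0, 1) = (s0, □, R) → □[s0]010010
Step 2: δ(s0, 0) = (sA, □, R) → □□[sA]10010

The machine reaches the accept state sA and halts.

State sequence: s0 → s0 → sA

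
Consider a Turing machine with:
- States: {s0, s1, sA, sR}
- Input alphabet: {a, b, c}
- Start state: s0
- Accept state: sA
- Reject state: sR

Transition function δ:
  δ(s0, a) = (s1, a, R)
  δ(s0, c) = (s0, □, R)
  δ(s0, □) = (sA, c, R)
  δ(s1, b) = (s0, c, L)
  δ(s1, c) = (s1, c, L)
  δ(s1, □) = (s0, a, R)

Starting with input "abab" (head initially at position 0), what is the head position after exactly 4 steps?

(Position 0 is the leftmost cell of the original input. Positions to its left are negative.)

Execution trace (head position shown):
Step 0: [s0]abab  (head at position 0)
Step 1: move right → a[s1]bab  (head at position 1)
Step 2: move left → [s0]acab  (head at position 0)
Step 3: move right → a[s1]cab  (head at position 1)
Step 4: move left → [s1]acab  (head at position 0)

After 4 steps, the head is at position 0.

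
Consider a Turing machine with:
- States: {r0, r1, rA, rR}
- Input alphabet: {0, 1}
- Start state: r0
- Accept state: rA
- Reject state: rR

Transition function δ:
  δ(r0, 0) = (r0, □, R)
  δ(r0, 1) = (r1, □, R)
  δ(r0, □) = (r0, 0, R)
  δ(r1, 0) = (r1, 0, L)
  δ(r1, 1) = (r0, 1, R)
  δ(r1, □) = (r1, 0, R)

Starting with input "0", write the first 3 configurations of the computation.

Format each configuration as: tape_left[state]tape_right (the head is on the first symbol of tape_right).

Transitions applied:
Step 1: δ(r0, 0) = (r0, □, R)
Step 2: δ(r0, □) = (r0, 0, R)

The first 3 configurations are:
[r0]0 ⊢ □[r0]□ ⊢ □0[r0]□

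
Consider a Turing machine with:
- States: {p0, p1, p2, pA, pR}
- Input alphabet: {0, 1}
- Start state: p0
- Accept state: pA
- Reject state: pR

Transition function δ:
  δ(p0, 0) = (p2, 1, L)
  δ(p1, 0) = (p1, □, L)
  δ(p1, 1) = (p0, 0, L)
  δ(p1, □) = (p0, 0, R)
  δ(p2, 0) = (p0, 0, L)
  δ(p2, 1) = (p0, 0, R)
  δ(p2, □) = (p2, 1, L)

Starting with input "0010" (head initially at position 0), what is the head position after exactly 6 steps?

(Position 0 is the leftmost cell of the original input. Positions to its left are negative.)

Execution trace (head position shown):
Step 0: [p0]0010  (head at position 0)
Step 1: move left → [p2]□1010  (head at position -1)
Step 2: move left → [p2]□11010  (head at position -2)
Step 3: move left → [p2]□111010  (head at position -3)
Step 4: move left → [p2]□1111010  (head at position -4)
Step 5: move left → [p2]□11111010  (head at position -5)
Step 6: move left → [p2]□111111010  (head at position -6)

After 6 steps, the head is at position -6.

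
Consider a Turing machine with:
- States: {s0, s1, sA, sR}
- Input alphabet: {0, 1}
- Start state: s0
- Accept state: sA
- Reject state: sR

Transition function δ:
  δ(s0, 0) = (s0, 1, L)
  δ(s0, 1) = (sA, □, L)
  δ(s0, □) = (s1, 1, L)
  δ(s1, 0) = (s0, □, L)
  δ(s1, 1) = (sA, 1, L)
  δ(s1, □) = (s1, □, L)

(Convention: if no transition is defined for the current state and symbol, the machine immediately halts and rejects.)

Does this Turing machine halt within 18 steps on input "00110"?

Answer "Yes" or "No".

Execution trace:
Initial: [s0]00110
Step 1: δ(s0, 0) = (s0, 1, L) → [s0]□10110
Step 2: δ(s0, □) = (s1, 1, L) → [s1]□110110
Step 3: δ(s1, □) = (s1, □, L) → [s1]□□110110
Step 4: δ(s1, □) = (s1, □, L) → [s1]□□□110110
Step 5: δ(s1, □) = (s1, □, L) → [s1]□□□□110110
Step 6: δ(s1, □) = (s1, □, L) → [s1]□□□□□110110
Step 7: δ(s1, □) = (s1, □, L) → [s1]□□□□□□110110
Step 8: δ(s1, □) = (s1, □, L) → [s1]□□□□□□□110110
Step 9: δ(s1, □) = (s1, □, L) → [s1]□□□□□□□□110110
Step 10: δ(s1, □) = (s1, □, L) → [s1]□□□□□□□□□110110
Step 11: δ(s1, □) = (s1, □, L) → [s1]□□□□□□□□□□110110
Step 12: δ(s1, □) = (s1, □, L) → [s1]□□□□□□□□□□□110110
Step 13: δ(s1, □) = (s1, □, L) → [s1]□□□□□□□□□□□□110110
Step 14: δ(s1, □) = (s1, □, L) → [s1]□□□□□□□□□□□□□110110
Step 15: δ(s1, □) = (s1, □, L) → [s1]□□□□□□□□□□□□□□110110
Step 16: δ(s1, □) = (s1, □, L) → [s1]□□□□□□□□□□□□□□□110110
Step 17: δ(s1, □) = (s1, □, L) → [s1]□□□□□□□□□□□□□□□□110110
Step 18: δ(s1, □) = (s1, □, L) → [s1]□□□□□□□□□□□□□□□□□110110

The machine has not reached a halting state after 18 steps.
The machine did not halt within the 18-step bound.

Answer: No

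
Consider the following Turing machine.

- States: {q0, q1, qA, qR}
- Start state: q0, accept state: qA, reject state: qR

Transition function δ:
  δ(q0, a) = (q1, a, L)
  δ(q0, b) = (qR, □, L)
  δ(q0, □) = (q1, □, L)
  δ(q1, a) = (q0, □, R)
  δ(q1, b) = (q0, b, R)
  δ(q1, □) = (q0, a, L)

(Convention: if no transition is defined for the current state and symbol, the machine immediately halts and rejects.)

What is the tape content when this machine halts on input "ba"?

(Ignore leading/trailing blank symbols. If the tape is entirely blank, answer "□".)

Execution trace:
Initial: [q0]ba
Step 1: δ(q0, b) = (qR, □, L) → [qR]□□a

The machine reaches the reject state qR and halts.

Final tape (ignoring leading/trailing blanks): a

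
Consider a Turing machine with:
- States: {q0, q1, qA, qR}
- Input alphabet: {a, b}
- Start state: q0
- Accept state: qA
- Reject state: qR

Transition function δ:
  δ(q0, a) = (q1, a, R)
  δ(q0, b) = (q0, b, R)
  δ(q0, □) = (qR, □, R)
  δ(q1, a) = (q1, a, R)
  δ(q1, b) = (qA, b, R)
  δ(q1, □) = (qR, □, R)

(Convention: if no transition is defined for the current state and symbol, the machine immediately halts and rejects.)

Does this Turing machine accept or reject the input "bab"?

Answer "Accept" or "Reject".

Execution trace:
Initial: [q0]bab
Step 1: δ(q0, b) = (q0, b, R) → b[q0]ab
Step 2: δ(q0, a) = (q1, a, R) → ba[q1]b
Step 3: δ(q1, b) = (qA, b, R) → bab[qA]□

The machine reaches the accept state qA and halts.

Answer: Accept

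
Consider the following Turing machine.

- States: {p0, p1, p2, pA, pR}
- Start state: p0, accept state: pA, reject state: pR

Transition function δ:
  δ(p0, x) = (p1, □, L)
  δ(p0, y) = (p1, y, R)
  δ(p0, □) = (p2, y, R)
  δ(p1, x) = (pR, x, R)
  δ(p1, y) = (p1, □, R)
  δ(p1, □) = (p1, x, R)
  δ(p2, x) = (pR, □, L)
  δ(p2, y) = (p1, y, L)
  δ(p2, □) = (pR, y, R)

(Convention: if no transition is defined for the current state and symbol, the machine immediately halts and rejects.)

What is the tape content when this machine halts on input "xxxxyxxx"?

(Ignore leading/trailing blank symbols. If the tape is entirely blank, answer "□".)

Execution trace:
Initial: [p0]xxxxyxxx
Step 1: δ(p0, x) = (p1, □, L) → [p1]□□xxxyxxx
Step 2: δ(p1, □) = (p1, x, R) → x[p1]□xxxyxxx
Step 3: δ(p1, □) = (p1, x, R) → xx[p1]xxxyxxx
Step 4: δ(p1, x) = (pR, x, R) → xxx[pR]xxyxxx

The machine reaches the reject state pR and halts.

Final tape (ignoring leading/trailing blanks): xxxxxyxxx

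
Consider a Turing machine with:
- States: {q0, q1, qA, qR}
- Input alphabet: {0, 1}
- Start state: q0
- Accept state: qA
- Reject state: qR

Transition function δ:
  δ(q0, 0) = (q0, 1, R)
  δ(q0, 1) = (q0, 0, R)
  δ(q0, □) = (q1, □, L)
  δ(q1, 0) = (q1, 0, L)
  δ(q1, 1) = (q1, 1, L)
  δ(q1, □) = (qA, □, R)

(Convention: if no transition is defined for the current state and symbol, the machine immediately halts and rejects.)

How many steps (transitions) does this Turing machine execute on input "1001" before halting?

Execution trace:
Initial: [q0]1001
Step 1: δ(q0, 1) = (q0, 0, R) → 0[q0]001
Step 2: δ(q0, 0) = (q0, 1, R) → 01[q0]01
Step 3: δ(q0, 0) = (q0, 1, R) → 011[q0]1
Step 4: δ(q0, 1) = (q0, 0, R) → 0110[q0]□
Step 5: δ(q0, □) = (q1, □, L) → 011[q1]0□
Step 6: δ(q1, 0) = (q1, 0, L) → 01[q1]10□
Step 7: δ(q1, 1) = (q1, 1, L) → 0[q1]110□
Step 8: δ(q1, 1) = (q1, 1, L) → [q1]0110□
Step 9: δ(q1, 0) = (q1, 0, L) → [q1]□0110□
Step 10: δ(q1, □) = (qA, □, R) → □[qA]0110□

The machine reaches the accept state qA and halts.

The machine executed 10 steps before halting.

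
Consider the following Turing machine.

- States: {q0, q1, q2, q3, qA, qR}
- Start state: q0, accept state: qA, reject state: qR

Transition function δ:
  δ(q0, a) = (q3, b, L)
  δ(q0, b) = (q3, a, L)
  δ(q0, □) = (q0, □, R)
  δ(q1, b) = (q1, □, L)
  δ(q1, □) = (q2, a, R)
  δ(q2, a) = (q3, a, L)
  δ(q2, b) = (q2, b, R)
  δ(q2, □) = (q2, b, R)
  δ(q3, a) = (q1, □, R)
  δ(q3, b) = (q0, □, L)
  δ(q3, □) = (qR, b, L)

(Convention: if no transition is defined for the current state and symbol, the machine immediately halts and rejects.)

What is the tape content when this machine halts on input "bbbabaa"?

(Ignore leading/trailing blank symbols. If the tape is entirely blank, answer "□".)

Execution trace:
Initial: [q0]bbbabaa
Step 1: δ(q0, b) = (q3, a, L) → [q3]□abbabaa
Step 2: δ(q3, □) = (qR, b, L) → [qR]□babbabaa

The machine reaches the reject state qR and halts.

Final tape (ignoring leading/trailing blanks): babbabaa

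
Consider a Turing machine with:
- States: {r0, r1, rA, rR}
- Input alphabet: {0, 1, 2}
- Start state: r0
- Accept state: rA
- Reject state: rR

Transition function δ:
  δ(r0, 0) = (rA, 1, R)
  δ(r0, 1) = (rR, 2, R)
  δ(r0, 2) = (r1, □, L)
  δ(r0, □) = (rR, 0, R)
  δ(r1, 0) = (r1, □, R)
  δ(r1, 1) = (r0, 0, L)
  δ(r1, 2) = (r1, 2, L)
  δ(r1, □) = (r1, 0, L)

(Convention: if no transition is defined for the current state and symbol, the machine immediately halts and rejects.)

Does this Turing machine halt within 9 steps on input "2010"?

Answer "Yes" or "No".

Execution trace:
Initial: [r0]2010
Step 1: δ(r0, 2) = (r1, □, L) → [r1]□□010
Step 2: δ(r1, □) = (r1, 0, L) → [r1]□0□010
Step 3: δ(r1, □) = (r1, 0, L) → [r1]□00□010
Step 4: δ(r1, □) = (r1, 0, L) → [r1]□000□010
Step 5: δ(r1, □) = (r1, 0, L) → [r1]□0000□010
Step 6: δ(r1, □) = (r1, 0, L) → [r1]□00000□010
Step 7: δ(r1, □) = (r1, 0, L) → [r1]□000000□010
Step 8: δ(r1, □) = (r1, 0, L) → [r1]□0000000□010
Step 9: δ(r1, □) = (r1, 0, L) → [r1]□00000000□010

The machine has not reached a halting state after 9 steps.
The machine did not halt within the 9-step bound.

Answer: No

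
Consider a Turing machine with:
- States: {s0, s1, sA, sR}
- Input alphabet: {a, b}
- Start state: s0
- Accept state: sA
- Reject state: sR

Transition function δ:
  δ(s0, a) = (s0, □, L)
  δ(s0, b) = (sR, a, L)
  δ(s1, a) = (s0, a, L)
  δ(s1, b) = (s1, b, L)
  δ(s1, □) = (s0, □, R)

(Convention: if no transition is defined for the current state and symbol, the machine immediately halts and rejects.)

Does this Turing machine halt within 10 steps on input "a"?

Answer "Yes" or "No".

Execution trace:
Initial: [s0]a
Step 1: δ(s0, a) = (s0, □, L) → [s0]□□

No transition is defined for δ(s0, □). By convention the machine halts and rejects.
The machine halted after 1 step (within the 10-step bound).

Answer: Yes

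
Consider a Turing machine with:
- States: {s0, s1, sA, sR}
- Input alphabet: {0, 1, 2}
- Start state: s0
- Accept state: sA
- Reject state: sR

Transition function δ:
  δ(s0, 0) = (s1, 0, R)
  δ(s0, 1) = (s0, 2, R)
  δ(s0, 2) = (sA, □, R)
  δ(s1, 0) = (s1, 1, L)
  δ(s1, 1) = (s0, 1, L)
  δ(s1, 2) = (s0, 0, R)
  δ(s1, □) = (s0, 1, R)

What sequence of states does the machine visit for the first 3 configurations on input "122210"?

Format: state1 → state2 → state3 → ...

Execution trace:
Initial: [s0]122210
Step 1: δ(s0, 1) = (s0, 2, R) → 2[s0]22210
Step 2: δ(s0, 2) = (sA, □, R) → 2□[sA]2210

The machine reaches the accept state sA and halts.

State sequence: s0 → s0 → sA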